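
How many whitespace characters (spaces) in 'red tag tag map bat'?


\s matches whitespace characters (spaces, tabs, etc.).
Text: 'red tag tag map bat'
This text has 5 words separated by spaces.
Number of spaces = number of words - 1 = 5 - 1 = 4

4


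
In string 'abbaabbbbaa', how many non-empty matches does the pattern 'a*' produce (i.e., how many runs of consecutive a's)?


Pattern 'a*' matches zero or more a's. We want non-empty runs of consecutive a's.
String: 'abbaabbbbaa'
Walking through the string to find runs of a's:
  Run 1: positions 0-0 -> 'a'
  Run 2: positions 3-4 -> 'aa'
  Run 3: positions 9-10 -> 'aa'
Non-empty runs found: ['a', 'aa', 'aa']
Count: 3

3


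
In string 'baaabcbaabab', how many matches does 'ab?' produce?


Pattern 'ab?' matches 'a' optionally followed by 'b'.
String: 'baaabcbaabab'
Scanning left to right for 'a' then checking next char:
  Match 1: 'a' (a not followed by b)
  Match 2: 'a' (a not followed by b)
  Match 3: 'ab' (a followed by b)
  Match 4: 'a' (a not followed by b)
  Match 5: 'ab' (a followed by b)
  Match 6: 'ab' (a followed by b)
Total matches: 6

6


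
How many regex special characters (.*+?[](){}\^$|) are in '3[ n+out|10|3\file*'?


Regex special characters are: . * + ? [ ] ( ) { } \ ^ $ |
Scanning '3[ n+out|10|3\file*':
  pos 1: '[' -> SPECIAL
  pos 4: '+' -> SPECIAL
  pos 8: '|' -> SPECIAL
  pos 11: '|' -> SPECIAL
  pos 13: '\' -> SPECIAL
  pos 18: '*' -> SPECIAL
Special chars found: ['[', '+', '|', '|', '\\', '*']
Total: 6

6


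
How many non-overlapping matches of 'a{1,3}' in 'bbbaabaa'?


Pattern 'a{1,3}' matches between 1 and 3 consecutive a's (greedy).
String: 'bbbaabaa'
Finding runs of a's and applying greedy matching:
  Run at pos 3: 'aa' (length 2)
  Run at pos 6: 'aa' (length 2)
Matches: ['aa', 'aa']
Count: 2

2


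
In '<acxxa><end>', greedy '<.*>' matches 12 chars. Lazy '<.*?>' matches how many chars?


Greedy '<.*>' tries to match as MUCH as possible.
Lazy '<.*?>' tries to match as LITTLE as possible.

String: '<acxxa><end>'
Greedy '<.*>' starts at first '<' and extends to the LAST '>': '<acxxa><end>' (12 chars)
Lazy '<.*?>' starts at first '<' and stops at the FIRST '>': '<acxxa>' (7 chars)

7


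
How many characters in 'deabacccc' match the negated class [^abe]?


Negated class [^abe] matches any char NOT in {a, b, e}
Scanning 'deabacccc':
  pos 0: 'd' -> MATCH
  pos 1: 'e' -> no (excluded)
  pos 2: 'a' -> no (excluded)
  pos 3: 'b' -> no (excluded)
  pos 4: 'a' -> no (excluded)
  pos 5: 'c' -> MATCH
  pos 6: 'c' -> MATCH
  pos 7: 'c' -> MATCH
  pos 8: 'c' -> MATCH
Total matches: 5

5


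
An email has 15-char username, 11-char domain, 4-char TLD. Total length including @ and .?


An email address has format: username@domain.tld
Username length: 15
'@' character: 1
Domain length: 11
'.' character: 1
TLD length: 4
Total = 15 + 1 + 11 + 1 + 4 = 32

32


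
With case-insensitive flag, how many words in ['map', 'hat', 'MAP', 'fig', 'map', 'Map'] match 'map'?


Case-insensitive matching: compare each word's lowercase form to 'map'.
  'map' -> lower='map' -> MATCH
  'hat' -> lower='hat' -> no
  'MAP' -> lower='map' -> MATCH
  'fig' -> lower='fig' -> no
  'map' -> lower='map' -> MATCH
  'Map' -> lower='map' -> MATCH
Matches: ['map', 'MAP', 'map', 'Map']
Count: 4

4


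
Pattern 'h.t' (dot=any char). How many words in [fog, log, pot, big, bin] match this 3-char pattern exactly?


Pattern 'h.t' means: starts with 'h', any single char, ends with 't'.
Checking each word (must be exactly 3 chars):
  'fog' (len=3): no
  'log' (len=3): no
  'pot' (len=3): no
  'big' (len=3): no
  'bin' (len=3): no
Matching words: []
Total: 0

0


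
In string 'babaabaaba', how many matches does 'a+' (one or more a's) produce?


Pattern 'a+' matches one or more consecutive a's.
String: 'babaabaaba'
Scanning for runs of a:
  Match 1: 'a' (length 1)
  Match 2: 'aa' (length 2)
  Match 3: 'aa' (length 2)
  Match 4: 'a' (length 1)
Total matches: 4

4


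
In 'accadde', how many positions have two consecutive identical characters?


Looking for consecutive identical characters in 'accadde':
  pos 0-1: 'a' vs 'c' -> different
  pos 1-2: 'c' vs 'c' -> MATCH ('cc')
  pos 2-3: 'c' vs 'a' -> different
  pos 3-4: 'a' vs 'd' -> different
  pos 4-5: 'd' vs 'd' -> MATCH ('dd')
  pos 5-6: 'd' vs 'e' -> different
Consecutive identical pairs: ['cc', 'dd']
Count: 2

2


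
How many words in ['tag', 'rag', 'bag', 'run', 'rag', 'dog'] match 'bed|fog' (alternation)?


Alternation 'bed|fog' matches either 'bed' or 'fog'.
Checking each word:
  'tag' -> no
  'rag' -> no
  'bag' -> no
  'run' -> no
  'rag' -> no
  'dog' -> no
Matches: []
Count: 0

0


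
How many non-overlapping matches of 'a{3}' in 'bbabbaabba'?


Pattern 'a{3}' matches exactly 3 consecutive a's (greedy, non-overlapping).
String: 'bbabbaabba'
Scanning for runs of a's:
  Run at pos 2: 'a' (length 1) -> 0 match(es)
  Run at pos 5: 'aa' (length 2) -> 0 match(es)
  Run at pos 9: 'a' (length 1) -> 0 match(es)
Matches found: []
Total: 0

0


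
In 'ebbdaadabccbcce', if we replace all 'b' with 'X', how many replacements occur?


re.sub('b', 'X', text) replaces every occurrence of 'b' with 'X'.
Text: 'ebbdaadabccbcce'
Scanning for 'b':
  pos 1: 'b' -> replacement #1
  pos 2: 'b' -> replacement #2
  pos 8: 'b' -> replacement #3
  pos 11: 'b' -> replacement #4
Total replacements: 4

4


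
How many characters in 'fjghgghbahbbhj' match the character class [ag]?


Character class [ag] matches any of: {a, g}
Scanning string 'fjghgghbahbbhj' character by character:
  pos 0: 'f' -> no
  pos 1: 'j' -> no
  pos 2: 'g' -> MATCH
  pos 3: 'h' -> no
  pos 4: 'g' -> MATCH
  pos 5: 'g' -> MATCH
  pos 6: 'h' -> no
  pos 7: 'b' -> no
  pos 8: 'a' -> MATCH
  pos 9: 'h' -> no
  pos 10: 'b' -> no
  pos 11: 'b' -> no
  pos 12: 'h' -> no
  pos 13: 'j' -> no
Total matches: 4

4


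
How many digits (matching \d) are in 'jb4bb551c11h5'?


\d matches any digit 0-9.
Scanning 'jb4bb551c11h5':
  pos 2: '4' -> DIGIT
  pos 5: '5' -> DIGIT
  pos 6: '5' -> DIGIT
  pos 7: '1' -> DIGIT
  pos 9: '1' -> DIGIT
  pos 10: '1' -> DIGIT
  pos 12: '5' -> DIGIT
Digits found: ['4', '5', '5', '1', '1', '1', '5']
Total: 7

7


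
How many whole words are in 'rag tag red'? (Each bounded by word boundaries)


Word boundaries (\b) mark the start/end of each word.
Text: 'rag tag red'
Splitting by whitespace:
  Word 1: 'rag'
  Word 2: 'tag'
  Word 3: 'red'
Total whole words: 3

3


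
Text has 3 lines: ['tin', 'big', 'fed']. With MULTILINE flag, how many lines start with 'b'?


With MULTILINE flag, ^ matches the start of each line.
Lines: ['tin', 'big', 'fed']
Checking which lines start with 'b':
  Line 1: 'tin' -> no
  Line 2: 'big' -> MATCH
  Line 3: 'fed' -> no
Matching lines: ['big']
Count: 1

1


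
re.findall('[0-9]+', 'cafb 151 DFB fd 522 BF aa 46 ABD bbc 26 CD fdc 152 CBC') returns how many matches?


Pattern '[0-9]+' finds one or more digits.
Text: 'cafb 151 DFB fd 522 BF aa 46 ABD bbc 26 CD fdc 152 CBC'
Scanning for matches:
  Match 1: '151'
  Match 2: '522'
  Match 3: '46'
  Match 4: '26'
  Match 5: '152'
Total matches: 5

5


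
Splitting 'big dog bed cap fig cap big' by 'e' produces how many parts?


Splitting by 'e' breaks the string at each occurrence of the separator.
Text: 'big dog bed cap fig cap big'
Parts after split:
  Part 1: 'big dog b'
  Part 2: 'd cap fig cap big'
Total parts: 2

2


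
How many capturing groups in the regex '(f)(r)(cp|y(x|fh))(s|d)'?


To count capturing groups, count each '(' that starts a group.
Pattern: '(f)(r)(cp|y(x|fh))(s|d)'
Walking through the pattern:
  Position 0: '(' -> group #1
  Position 3: '(' -> group #2
  Position 6: '(' -> group #3
  Position 11: '(' -> group #4
  Position 18: '(' -> group #5
Total capturing groups: 5

5


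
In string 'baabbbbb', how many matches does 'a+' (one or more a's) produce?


Pattern 'a+' matches one or more consecutive a's.
String: 'baabbbbb'
Scanning for runs of a:
  Match 1: 'aa' (length 2)
Total matches: 1

1


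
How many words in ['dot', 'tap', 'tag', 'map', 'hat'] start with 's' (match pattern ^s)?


Pattern ^s anchors to start of word. Check which words begin with 's':
  'dot' -> no
  'tap' -> no
  'tag' -> no
  'map' -> no
  'hat' -> no
Matching words: []
Count: 0

0


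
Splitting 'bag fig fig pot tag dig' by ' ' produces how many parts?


Splitting by ' ' breaks the string at each occurrence of the separator.
Text: 'bag fig fig pot tag dig'
Parts after split:
  Part 1: 'bag'
  Part 2: 'fig'
  Part 3: 'fig'
  Part 4: 'pot'
  Part 5: 'tag'
  Part 6: 'dig'
Total parts: 6

6


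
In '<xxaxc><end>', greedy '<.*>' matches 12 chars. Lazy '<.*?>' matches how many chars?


Greedy '<.*>' tries to match as MUCH as possible.
Lazy '<.*?>' tries to match as LITTLE as possible.

String: '<xxaxc><end>'
Greedy '<.*>' starts at first '<' and extends to the LAST '>': '<xxaxc><end>' (12 chars)
Lazy '<.*?>' starts at first '<' and stops at the FIRST '>': '<xxaxc>' (7 chars)

7


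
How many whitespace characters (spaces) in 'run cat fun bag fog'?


\s matches whitespace characters (spaces, tabs, etc.).
Text: 'run cat fun bag fog'
This text has 5 words separated by spaces.
Number of spaces = number of words - 1 = 5 - 1 = 4

4


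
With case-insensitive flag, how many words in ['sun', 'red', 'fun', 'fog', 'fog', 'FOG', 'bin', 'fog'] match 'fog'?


Case-insensitive matching: compare each word's lowercase form to 'fog'.
  'sun' -> lower='sun' -> no
  'red' -> lower='red' -> no
  'fun' -> lower='fun' -> no
  'fog' -> lower='fog' -> MATCH
  'fog' -> lower='fog' -> MATCH
  'FOG' -> lower='fog' -> MATCH
  'bin' -> lower='bin' -> no
  'fog' -> lower='fog' -> MATCH
Matches: ['fog', 'fog', 'FOG', 'fog']
Count: 4

4


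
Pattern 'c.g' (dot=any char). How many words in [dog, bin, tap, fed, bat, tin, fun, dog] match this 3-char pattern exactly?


Pattern 'c.g' means: starts with 'c', any single char, ends with 'g'.
Checking each word (must be exactly 3 chars):
  'dog' (len=3): no
  'bin' (len=3): no
  'tap' (len=3): no
  'fed' (len=3): no
  'bat' (len=3): no
  'tin' (len=3): no
  'fun' (len=3): no
  'dog' (len=3): no
Matching words: []
Total: 0

0


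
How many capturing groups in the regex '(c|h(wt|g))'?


To count capturing groups, count each '(' that starts a group.
Pattern: '(c|h(wt|g))'
Walking through the pattern:
  Position 0: '(' -> group #1
  Position 4: '(' -> group #2
Total capturing groups: 2

2


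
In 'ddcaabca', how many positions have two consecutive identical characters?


Looking for consecutive identical characters in 'ddcaabca':
  pos 0-1: 'd' vs 'd' -> MATCH ('dd')
  pos 1-2: 'd' vs 'c' -> different
  pos 2-3: 'c' vs 'a' -> different
  pos 3-4: 'a' vs 'a' -> MATCH ('aa')
  pos 4-5: 'a' vs 'b' -> different
  pos 5-6: 'b' vs 'c' -> different
  pos 6-7: 'c' vs 'a' -> different
Consecutive identical pairs: ['dd', 'aa']
Count: 2

2


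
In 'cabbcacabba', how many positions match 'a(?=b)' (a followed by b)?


Lookahead 'a(?=b)' matches 'a' only when followed by 'b'.
String: 'cabbcacabba'
Checking each position where char is 'a':
  pos 1: 'a' -> MATCH (next='b')
  pos 5: 'a' -> no (next='c')
  pos 7: 'a' -> MATCH (next='b')
Matching positions: [1, 7]
Count: 2

2


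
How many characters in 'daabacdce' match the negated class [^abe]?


Negated class [^abe] matches any char NOT in {a, b, e}
Scanning 'daabacdce':
  pos 0: 'd' -> MATCH
  pos 1: 'a' -> no (excluded)
  pos 2: 'a' -> no (excluded)
  pos 3: 'b' -> no (excluded)
  pos 4: 'a' -> no (excluded)
  pos 5: 'c' -> MATCH
  pos 6: 'd' -> MATCH
  pos 7: 'c' -> MATCH
  pos 8: 'e' -> no (excluded)
Total matches: 4

4


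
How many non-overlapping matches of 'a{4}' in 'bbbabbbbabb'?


Pattern 'a{4}' matches exactly 4 consecutive a's (greedy, non-overlapping).
String: 'bbbabbbbabb'
Scanning for runs of a's:
  Run at pos 3: 'a' (length 1) -> 0 match(es)
  Run at pos 8: 'a' (length 1) -> 0 match(es)
Matches found: []
Total: 0

0


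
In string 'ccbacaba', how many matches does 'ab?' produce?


Pattern 'ab?' matches 'a' optionally followed by 'b'.
String: 'ccbacaba'
Scanning left to right for 'a' then checking next char:
  Match 1: 'a' (a not followed by b)
  Match 2: 'ab' (a followed by b)
  Match 3: 'a' (a not followed by b)
Total matches: 3

3


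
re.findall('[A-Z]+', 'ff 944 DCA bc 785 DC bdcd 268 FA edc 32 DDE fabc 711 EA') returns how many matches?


Pattern '[A-Z]+' finds one or more uppercase letters.
Text: 'ff 944 DCA bc 785 DC bdcd 268 FA edc 32 DDE fabc 711 EA'
Scanning for matches:
  Match 1: 'DCA'
  Match 2: 'DC'
  Match 3: 'FA'
  Match 4: 'DDE'
  Match 5: 'EA'
Total matches: 5

5


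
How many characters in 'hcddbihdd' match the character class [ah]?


Character class [ah] matches any of: {a, h}
Scanning string 'hcddbihdd' character by character:
  pos 0: 'h' -> MATCH
  pos 1: 'c' -> no
  pos 2: 'd' -> no
  pos 3: 'd' -> no
  pos 4: 'b' -> no
  pos 5: 'i' -> no
  pos 6: 'h' -> MATCH
  pos 7: 'd' -> no
  pos 8: 'd' -> no
Total matches: 2

2


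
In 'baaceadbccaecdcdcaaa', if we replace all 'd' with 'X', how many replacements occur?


re.sub('d', 'X', text) replaces every occurrence of 'd' with 'X'.
Text: 'baaceadbccaecdcdcaaa'
Scanning for 'd':
  pos 6: 'd' -> replacement #1
  pos 13: 'd' -> replacement #2
  pos 15: 'd' -> replacement #3
Total replacements: 3

3


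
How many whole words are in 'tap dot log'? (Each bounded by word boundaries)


Word boundaries (\b) mark the start/end of each word.
Text: 'tap dot log'
Splitting by whitespace:
  Word 1: 'tap'
  Word 2: 'dot'
  Word 3: 'log'
Total whole words: 3

3


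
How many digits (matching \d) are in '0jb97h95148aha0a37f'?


\d matches any digit 0-9.
Scanning '0jb97h95148aha0a37f':
  pos 0: '0' -> DIGIT
  pos 3: '9' -> DIGIT
  pos 4: '7' -> DIGIT
  pos 6: '9' -> DIGIT
  pos 7: '5' -> DIGIT
  pos 8: '1' -> DIGIT
  pos 9: '4' -> DIGIT
  pos 10: '8' -> DIGIT
  pos 14: '0' -> DIGIT
  pos 16: '3' -> DIGIT
  pos 17: '7' -> DIGIT
Digits found: ['0', '9', '7', '9', '5', '1', '4', '8', '0', '3', '7']
Total: 11

11


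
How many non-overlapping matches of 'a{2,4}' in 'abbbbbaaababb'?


Pattern 'a{2,4}' matches between 2 and 4 consecutive a's (greedy).
String: 'abbbbbaaababb'
Finding runs of a's and applying greedy matching:
  Run at pos 0: 'a' (length 1)
  Run at pos 6: 'aaa' (length 3)
  Run at pos 10: 'a' (length 1)
Matches: ['aaa']
Count: 1

1


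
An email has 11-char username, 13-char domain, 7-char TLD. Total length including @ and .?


An email address has format: username@domain.tld
Username length: 11
'@' character: 1
Domain length: 13
'.' character: 1
TLD length: 7
Total = 11 + 1 + 13 + 1 + 7 = 33

33


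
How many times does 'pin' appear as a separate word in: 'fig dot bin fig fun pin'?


Scanning each word for exact match 'pin':
  Word 1: 'fig' -> no
  Word 2: 'dot' -> no
  Word 3: 'bin' -> no
  Word 4: 'fig' -> no
  Word 5: 'fun' -> no
  Word 6: 'pin' -> MATCH
Total matches: 1

1


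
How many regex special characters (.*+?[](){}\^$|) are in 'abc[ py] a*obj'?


Regex special characters are: . * + ? [ ] ( ) { } \ ^ $ |
Scanning 'abc[ py] a*obj':
  pos 3: '[' -> SPECIAL
  pos 7: ']' -> SPECIAL
  pos 10: '*' -> SPECIAL
Special chars found: ['[', ']', '*']
Total: 3

3


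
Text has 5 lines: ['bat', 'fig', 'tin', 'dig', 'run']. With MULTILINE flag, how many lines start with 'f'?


With MULTILINE flag, ^ matches the start of each line.
Lines: ['bat', 'fig', 'tin', 'dig', 'run']
Checking which lines start with 'f':
  Line 1: 'bat' -> no
  Line 2: 'fig' -> MATCH
  Line 3: 'tin' -> no
  Line 4: 'dig' -> no
  Line 5: 'run' -> no
Matching lines: ['fig']
Count: 1

1


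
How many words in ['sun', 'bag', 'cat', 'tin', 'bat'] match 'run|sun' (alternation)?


Alternation 'run|sun' matches either 'run' or 'sun'.
Checking each word:
  'sun' -> MATCH
  'bag' -> no
  'cat' -> no
  'tin' -> no
  'bat' -> no
Matches: ['sun']
Count: 1

1


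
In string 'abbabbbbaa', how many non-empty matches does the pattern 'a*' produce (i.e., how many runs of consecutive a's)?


Pattern 'a*' matches zero or more a's. We want non-empty runs of consecutive a's.
String: 'abbabbbbaa'
Walking through the string to find runs of a's:
  Run 1: positions 0-0 -> 'a'
  Run 2: positions 3-3 -> 'a'
  Run 3: positions 8-9 -> 'aa'
Non-empty runs found: ['a', 'a', 'aa']
Count: 3

3


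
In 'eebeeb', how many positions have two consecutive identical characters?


Looking for consecutive identical characters in 'eebeeb':
  pos 0-1: 'e' vs 'e' -> MATCH ('ee')
  pos 1-2: 'e' vs 'b' -> different
  pos 2-3: 'b' vs 'e' -> different
  pos 3-4: 'e' vs 'e' -> MATCH ('ee')
  pos 4-5: 'e' vs 'b' -> different
Consecutive identical pairs: ['ee', 'ee']
Count: 2

2


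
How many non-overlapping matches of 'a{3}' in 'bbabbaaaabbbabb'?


Pattern 'a{3}' matches exactly 3 consecutive a's (greedy, non-overlapping).
String: 'bbabbaaaabbbabb'
Scanning for runs of a's:
  Run at pos 2: 'a' (length 1) -> 0 match(es)
  Run at pos 5: 'aaaa' (length 4) -> 1 match(es)
  Run at pos 12: 'a' (length 1) -> 0 match(es)
Matches found: ['aaa']
Total: 1

1


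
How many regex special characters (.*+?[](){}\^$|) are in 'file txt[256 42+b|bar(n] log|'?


Regex special characters are: . * + ? [ ] ( ) { } \ ^ $ |
Scanning 'file txt[256 42+b|bar(n] log|':
  pos 8: '[' -> SPECIAL
  pos 15: '+' -> SPECIAL
  pos 17: '|' -> SPECIAL
  pos 21: '(' -> SPECIAL
  pos 23: ']' -> SPECIAL
  pos 28: '|' -> SPECIAL
Special chars found: ['[', '+', '|', '(', ']', '|']
Total: 6

6


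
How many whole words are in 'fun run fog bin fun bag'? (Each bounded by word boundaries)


Word boundaries (\b) mark the start/end of each word.
Text: 'fun run fog bin fun bag'
Splitting by whitespace:
  Word 1: 'fun'
  Word 2: 'run'
  Word 3: 'fog'
  Word 4: 'bin'
  Word 5: 'fun'
  Word 6: 'bag'
Total whole words: 6

6


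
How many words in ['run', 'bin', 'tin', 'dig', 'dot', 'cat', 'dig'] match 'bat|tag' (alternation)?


Alternation 'bat|tag' matches either 'bat' or 'tag'.
Checking each word:
  'run' -> no
  'bin' -> no
  'tin' -> no
  'dig' -> no
  'dot' -> no
  'cat' -> no
  'dig' -> no
Matches: []
Count: 0

0


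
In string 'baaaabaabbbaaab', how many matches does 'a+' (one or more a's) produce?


Pattern 'a+' matches one or more consecutive a's.
String: 'baaaabaabbbaaab'
Scanning for runs of a:
  Match 1: 'aaaa' (length 4)
  Match 2: 'aa' (length 2)
  Match 3: 'aaa' (length 3)
Total matches: 3

3


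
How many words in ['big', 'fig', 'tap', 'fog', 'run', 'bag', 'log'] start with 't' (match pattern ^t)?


Pattern ^t anchors to start of word. Check which words begin with 't':
  'big' -> no
  'fig' -> no
  'tap' -> MATCH (starts with 't')
  'fog' -> no
  'run' -> no
  'bag' -> no
  'log' -> no
Matching words: ['tap']
Count: 1

1


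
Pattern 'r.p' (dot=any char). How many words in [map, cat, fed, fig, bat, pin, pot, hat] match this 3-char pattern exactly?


Pattern 'r.p' means: starts with 'r', any single char, ends with 'p'.
Checking each word (must be exactly 3 chars):
  'map' (len=3): no
  'cat' (len=3): no
  'fed' (len=3): no
  'fig' (len=3): no
  'bat' (len=3): no
  'pin' (len=3): no
  'pot' (len=3): no
  'hat' (len=3): no
Matching words: []
Total: 0

0


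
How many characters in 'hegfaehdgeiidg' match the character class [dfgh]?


Character class [dfgh] matches any of: {d, f, g, h}
Scanning string 'hegfaehdgeiidg' character by character:
  pos 0: 'h' -> MATCH
  pos 1: 'e' -> no
  pos 2: 'g' -> MATCH
  pos 3: 'f' -> MATCH
  pos 4: 'a' -> no
  pos 5: 'e' -> no
  pos 6: 'h' -> MATCH
  pos 7: 'd' -> MATCH
  pos 8: 'g' -> MATCH
  pos 9: 'e' -> no
  pos 10: 'i' -> no
  pos 11: 'i' -> no
  pos 12: 'd' -> MATCH
  pos 13: 'g' -> MATCH
Total matches: 8

8


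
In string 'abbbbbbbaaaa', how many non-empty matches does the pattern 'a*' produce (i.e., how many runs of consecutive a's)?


Pattern 'a*' matches zero or more a's. We want non-empty runs of consecutive a's.
String: 'abbbbbbbaaaa'
Walking through the string to find runs of a's:
  Run 1: positions 0-0 -> 'a'
  Run 2: positions 8-11 -> 'aaaa'
Non-empty runs found: ['a', 'aaaa']
Count: 2

2


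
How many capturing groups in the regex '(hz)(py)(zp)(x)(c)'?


To count capturing groups, count each '(' that starts a group.
Pattern: '(hz)(py)(zp)(x)(c)'
Walking through the pattern:
  Position 0: '(' -> group #1
  Position 4: '(' -> group #2
  Position 8: '(' -> group #3
  Position 12: '(' -> group #4
  Position 15: '(' -> group #5
Total capturing groups: 5

5


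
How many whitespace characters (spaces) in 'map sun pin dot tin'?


\s matches whitespace characters (spaces, tabs, etc.).
Text: 'map sun pin dot tin'
This text has 5 words separated by spaces.
Number of spaces = number of words - 1 = 5 - 1 = 4

4


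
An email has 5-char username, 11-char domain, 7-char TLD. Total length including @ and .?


An email address has format: username@domain.tld
Username length: 5
'@' character: 1
Domain length: 11
'.' character: 1
TLD length: 7
Total = 5 + 1 + 11 + 1 + 7 = 25

25


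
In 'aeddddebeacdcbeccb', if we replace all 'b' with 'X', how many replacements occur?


re.sub('b', 'X', text) replaces every occurrence of 'b' with 'X'.
Text: 'aeddddebeacdcbeccb'
Scanning for 'b':
  pos 7: 'b' -> replacement #1
  pos 13: 'b' -> replacement #2
  pos 17: 'b' -> replacement #3
Total replacements: 3

3


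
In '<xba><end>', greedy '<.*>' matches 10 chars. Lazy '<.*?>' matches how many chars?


Greedy '<.*>' tries to match as MUCH as possible.
Lazy '<.*?>' tries to match as LITTLE as possible.

String: '<xba><end>'
Greedy '<.*>' starts at first '<' and extends to the LAST '>': '<xba><end>' (10 chars)
Lazy '<.*?>' starts at first '<' and stops at the FIRST '>': '<xba>' (5 chars)

5


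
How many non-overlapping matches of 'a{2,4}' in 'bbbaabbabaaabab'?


Pattern 'a{2,4}' matches between 2 and 4 consecutive a's (greedy).
String: 'bbbaabbabaaabab'
Finding runs of a's and applying greedy matching:
  Run at pos 3: 'aa' (length 2)
  Run at pos 7: 'a' (length 1)
  Run at pos 9: 'aaa' (length 3)
  Run at pos 13: 'a' (length 1)
Matches: ['aa', 'aaa']
Count: 2

2


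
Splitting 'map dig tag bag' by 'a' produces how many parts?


Splitting by 'a' breaks the string at each occurrence of the separator.
Text: 'map dig tag bag'
Parts after split:
  Part 1: 'm'
  Part 2: 'p dig t'
  Part 3: 'g b'
  Part 4: 'g'
Total parts: 4

4


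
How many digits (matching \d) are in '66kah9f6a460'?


\d matches any digit 0-9.
Scanning '66kah9f6a460':
  pos 0: '6' -> DIGIT
  pos 1: '6' -> DIGIT
  pos 5: '9' -> DIGIT
  pos 7: '6' -> DIGIT
  pos 9: '4' -> DIGIT
  pos 10: '6' -> DIGIT
  pos 11: '0' -> DIGIT
Digits found: ['6', '6', '9', '6', '4', '6', '0']
Total: 7

7


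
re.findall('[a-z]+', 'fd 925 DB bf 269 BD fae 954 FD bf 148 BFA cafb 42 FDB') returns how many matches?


Pattern '[a-z]+' finds one or more lowercase letters.
Text: 'fd 925 DB bf 269 BD fae 954 FD bf 148 BFA cafb 42 FDB'
Scanning for matches:
  Match 1: 'fd'
  Match 2: 'bf'
  Match 3: 'fae'
  Match 4: 'bf'
  Match 5: 'cafb'
Total matches: 5

5


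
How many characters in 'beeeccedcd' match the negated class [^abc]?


Negated class [^abc] matches any char NOT in {a, b, c}
Scanning 'beeeccedcd':
  pos 0: 'b' -> no (excluded)
  pos 1: 'e' -> MATCH
  pos 2: 'e' -> MATCH
  pos 3: 'e' -> MATCH
  pos 4: 'c' -> no (excluded)
  pos 5: 'c' -> no (excluded)
  pos 6: 'e' -> MATCH
  pos 7: 'd' -> MATCH
  pos 8: 'c' -> no (excluded)
  pos 9: 'd' -> MATCH
Total matches: 6

6


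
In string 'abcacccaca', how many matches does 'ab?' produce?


Pattern 'ab?' matches 'a' optionally followed by 'b'.
String: 'abcacccaca'
Scanning left to right for 'a' then checking next char:
  Match 1: 'ab' (a followed by b)
  Match 2: 'a' (a not followed by b)
  Match 3: 'a' (a not followed by b)
  Match 4: 'a' (a not followed by b)
Total matches: 4

4


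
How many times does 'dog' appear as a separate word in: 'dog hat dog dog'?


Scanning each word for exact match 'dog':
  Word 1: 'dog' -> MATCH
  Word 2: 'hat' -> no
  Word 3: 'dog' -> MATCH
  Word 4: 'dog' -> MATCH
Total matches: 3

3


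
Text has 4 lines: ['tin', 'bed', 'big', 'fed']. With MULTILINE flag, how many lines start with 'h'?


With MULTILINE flag, ^ matches the start of each line.
Lines: ['tin', 'bed', 'big', 'fed']
Checking which lines start with 'h':
  Line 1: 'tin' -> no
  Line 2: 'bed' -> no
  Line 3: 'big' -> no
  Line 4: 'fed' -> no
Matching lines: []
Count: 0

0


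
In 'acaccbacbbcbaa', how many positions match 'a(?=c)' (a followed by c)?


Lookahead 'a(?=c)' matches 'a' only when followed by 'c'.
String: 'acaccbacbbcbaa'
Checking each position where char is 'a':
  pos 0: 'a' -> MATCH (next='c')
  pos 2: 'a' -> MATCH (next='c')
  pos 6: 'a' -> MATCH (next='c')
  pos 12: 'a' -> no (next='a')
Matching positions: [0, 2, 6]
Count: 3

3


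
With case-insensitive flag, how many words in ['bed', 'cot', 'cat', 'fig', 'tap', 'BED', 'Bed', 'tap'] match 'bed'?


Case-insensitive matching: compare each word's lowercase form to 'bed'.
  'bed' -> lower='bed' -> MATCH
  'cot' -> lower='cot' -> no
  'cat' -> lower='cat' -> no
  'fig' -> lower='fig' -> no
  'tap' -> lower='tap' -> no
  'BED' -> lower='bed' -> MATCH
  'Bed' -> lower='bed' -> MATCH
  'tap' -> lower='tap' -> no
Matches: ['bed', 'BED', 'Bed']
Count: 3

3


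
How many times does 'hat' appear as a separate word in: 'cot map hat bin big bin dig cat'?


Scanning each word for exact match 'hat':
  Word 1: 'cot' -> no
  Word 2: 'map' -> no
  Word 3: 'hat' -> MATCH
  Word 4: 'bin' -> no
  Word 5: 'big' -> no
  Word 6: 'bin' -> no
  Word 7: 'dig' -> no
  Word 8: 'cat' -> no
Total matches: 1

1


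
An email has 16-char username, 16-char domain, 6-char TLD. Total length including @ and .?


An email address has format: username@domain.tld
Username length: 16
'@' character: 1
Domain length: 16
'.' character: 1
TLD length: 6
Total = 16 + 1 + 16 + 1 + 6 = 40

40


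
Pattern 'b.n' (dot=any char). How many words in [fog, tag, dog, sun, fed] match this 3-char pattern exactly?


Pattern 'b.n' means: starts with 'b', any single char, ends with 'n'.
Checking each word (must be exactly 3 chars):
  'fog' (len=3): no
  'tag' (len=3): no
  'dog' (len=3): no
  'sun' (len=3): no
  'fed' (len=3): no
Matching words: []
Total: 0

0


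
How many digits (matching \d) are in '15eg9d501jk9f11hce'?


\d matches any digit 0-9.
Scanning '15eg9d501jk9f11hce':
  pos 0: '1' -> DIGIT
  pos 1: '5' -> DIGIT
  pos 4: '9' -> DIGIT
  pos 6: '5' -> DIGIT
  pos 7: '0' -> DIGIT
  pos 8: '1' -> DIGIT
  pos 11: '9' -> DIGIT
  pos 13: '1' -> DIGIT
  pos 14: '1' -> DIGIT
Digits found: ['1', '5', '9', '5', '0', '1', '9', '1', '1']
Total: 9

9


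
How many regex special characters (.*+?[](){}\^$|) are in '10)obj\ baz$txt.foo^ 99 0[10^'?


Regex special characters are: . * + ? [ ] ( ) { } \ ^ $ |
Scanning '10)obj\ baz$txt.foo^ 99 0[10^':
  pos 2: ')' -> SPECIAL
  pos 6: '\' -> SPECIAL
  pos 11: '$' -> SPECIAL
  pos 15: '.' -> SPECIAL
  pos 19: '^' -> SPECIAL
  pos 25: '[' -> SPECIAL
  pos 28: '^' -> SPECIAL
Special chars found: [')', '\\', '$', '.', '^', '[', '^']
Total: 7

7


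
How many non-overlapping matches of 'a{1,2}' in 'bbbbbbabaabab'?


Pattern 'a{1,2}' matches between 1 and 2 consecutive a's (greedy).
String: 'bbbbbbabaabab'
Finding runs of a's and applying greedy matching:
  Run at pos 6: 'a' (length 1)
  Run at pos 8: 'aa' (length 2)
  Run at pos 11: 'a' (length 1)
Matches: ['a', 'aa', 'a']
Count: 3

3


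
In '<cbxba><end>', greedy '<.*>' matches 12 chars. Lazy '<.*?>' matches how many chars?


Greedy '<.*>' tries to match as MUCH as possible.
Lazy '<.*?>' tries to match as LITTLE as possible.

String: '<cbxba><end>'
Greedy '<.*>' starts at first '<' and extends to the LAST '>': '<cbxba><end>' (12 chars)
Lazy '<.*?>' starts at first '<' and stops at the FIRST '>': '<cbxba>' (7 chars)

7


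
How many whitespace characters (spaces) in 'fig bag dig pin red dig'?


\s matches whitespace characters (spaces, tabs, etc.).
Text: 'fig bag dig pin red dig'
This text has 6 words separated by spaces.
Number of spaces = number of words - 1 = 6 - 1 = 5

5


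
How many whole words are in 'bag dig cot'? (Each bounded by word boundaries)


Word boundaries (\b) mark the start/end of each word.
Text: 'bag dig cot'
Splitting by whitespace:
  Word 1: 'bag'
  Word 2: 'dig'
  Word 3: 'cot'
Total whole words: 3

3


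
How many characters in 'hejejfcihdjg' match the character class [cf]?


Character class [cf] matches any of: {c, f}
Scanning string 'hejejfcihdjg' character by character:
  pos 0: 'h' -> no
  pos 1: 'e' -> no
  pos 2: 'j' -> no
  pos 3: 'e' -> no
  pos 4: 'j' -> no
  pos 5: 'f' -> MATCH
  pos 6: 'c' -> MATCH
  pos 7: 'i' -> no
  pos 8: 'h' -> no
  pos 9: 'd' -> no
  pos 10: 'j' -> no
  pos 11: 'g' -> no
Total matches: 2

2


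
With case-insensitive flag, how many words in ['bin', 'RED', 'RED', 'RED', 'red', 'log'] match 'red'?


Case-insensitive matching: compare each word's lowercase form to 'red'.
  'bin' -> lower='bin' -> no
  'RED' -> lower='red' -> MATCH
  'RED' -> lower='red' -> MATCH
  'RED' -> lower='red' -> MATCH
  'red' -> lower='red' -> MATCH
  'log' -> lower='log' -> no
Matches: ['RED', 'RED', 'RED', 'red']
Count: 4

4


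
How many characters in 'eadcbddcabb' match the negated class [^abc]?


Negated class [^abc] matches any char NOT in {a, b, c}
Scanning 'eadcbddcabb':
  pos 0: 'e' -> MATCH
  pos 1: 'a' -> no (excluded)
  pos 2: 'd' -> MATCH
  pos 3: 'c' -> no (excluded)
  pos 4: 'b' -> no (excluded)
  pos 5: 'd' -> MATCH
  pos 6: 'd' -> MATCH
  pos 7: 'c' -> no (excluded)
  pos 8: 'a' -> no (excluded)
  pos 9: 'b' -> no (excluded)
  pos 10: 'b' -> no (excluded)
Total matches: 4

4


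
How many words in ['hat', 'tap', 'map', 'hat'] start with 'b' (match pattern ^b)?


Pattern ^b anchors to start of word. Check which words begin with 'b':
  'hat' -> no
  'tap' -> no
  'map' -> no
  'hat' -> no
Matching words: []
Count: 0

0


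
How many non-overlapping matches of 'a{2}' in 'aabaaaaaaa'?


Pattern 'a{2}' matches exactly 2 consecutive a's (greedy, non-overlapping).
String: 'aabaaaaaaa'
Scanning for runs of a's:
  Run at pos 0: 'aa' (length 2) -> 1 match(es)
  Run at pos 3: 'aaaaaaa' (length 7) -> 3 match(es)
Matches found: ['aa', 'aa', 'aa', 'aa']
Total: 4

4


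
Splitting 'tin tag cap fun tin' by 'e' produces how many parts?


Splitting by 'e' breaks the string at each occurrence of the separator.
Text: 'tin tag cap fun tin'
Parts after split:
  Part 1: 'tin tag cap fun tin'
Total parts: 1

1


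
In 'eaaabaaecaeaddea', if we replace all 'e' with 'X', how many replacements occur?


re.sub('e', 'X', text) replaces every occurrence of 'e' with 'X'.
Text: 'eaaabaaecaeaddea'
Scanning for 'e':
  pos 0: 'e' -> replacement #1
  pos 7: 'e' -> replacement #2
  pos 10: 'e' -> replacement #3
  pos 14: 'e' -> replacement #4
Total replacements: 4

4


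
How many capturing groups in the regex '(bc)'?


To count capturing groups, count each '(' that starts a group.
Pattern: '(bc)'
Walking through the pattern:
  Position 0: '(' -> group #1
Total capturing groups: 1

1


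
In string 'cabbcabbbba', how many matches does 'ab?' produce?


Pattern 'ab?' matches 'a' optionally followed by 'b'.
String: 'cabbcabbbba'
Scanning left to right for 'a' then checking next char:
  Match 1: 'ab' (a followed by b)
  Match 2: 'ab' (a followed by b)
  Match 3: 'a' (a not followed by b)
Total matches: 3

3


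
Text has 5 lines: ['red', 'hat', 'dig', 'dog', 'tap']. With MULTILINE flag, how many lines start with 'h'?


With MULTILINE flag, ^ matches the start of each line.
Lines: ['red', 'hat', 'dig', 'dog', 'tap']
Checking which lines start with 'h':
  Line 1: 'red' -> no
  Line 2: 'hat' -> MATCH
  Line 3: 'dig' -> no
  Line 4: 'dog' -> no
  Line 5: 'tap' -> no
Matching lines: ['hat']
Count: 1

1


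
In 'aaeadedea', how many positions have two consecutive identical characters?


Looking for consecutive identical characters in 'aaeadedea':
  pos 0-1: 'a' vs 'a' -> MATCH ('aa')
  pos 1-2: 'a' vs 'e' -> different
  pos 2-3: 'e' vs 'a' -> different
  pos 3-4: 'a' vs 'd' -> different
  pos 4-5: 'd' vs 'e' -> different
  pos 5-6: 'e' vs 'd' -> different
  pos 6-7: 'd' vs 'e' -> different
  pos 7-8: 'e' vs 'a' -> different
Consecutive identical pairs: ['aa']
Count: 1

1


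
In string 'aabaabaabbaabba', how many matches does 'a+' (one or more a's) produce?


Pattern 'a+' matches one or more consecutive a's.
String: 'aabaabaabbaabba'
Scanning for runs of a:
  Match 1: 'aa' (length 2)
  Match 2: 'aa' (length 2)
  Match 3: 'aa' (length 2)
  Match 4: 'aa' (length 2)
  Match 5: 'a' (length 1)
Total matches: 5

5


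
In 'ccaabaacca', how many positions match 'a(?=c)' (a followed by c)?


Lookahead 'a(?=c)' matches 'a' only when followed by 'c'.
String: 'ccaabaacca'
Checking each position where char is 'a':
  pos 2: 'a' -> no (next='a')
  pos 3: 'a' -> no (next='b')
  pos 5: 'a' -> no (next='a')
  pos 6: 'a' -> MATCH (next='c')
Matching positions: [6]
Count: 1

1


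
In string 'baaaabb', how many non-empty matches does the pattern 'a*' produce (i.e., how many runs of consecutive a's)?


Pattern 'a*' matches zero or more a's. We want non-empty runs of consecutive a's.
String: 'baaaabb'
Walking through the string to find runs of a's:
  Run 1: positions 1-4 -> 'aaaa'
Non-empty runs found: ['aaaa']
Count: 1

1


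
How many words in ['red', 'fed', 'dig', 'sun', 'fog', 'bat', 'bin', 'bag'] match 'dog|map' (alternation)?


Alternation 'dog|map' matches either 'dog' or 'map'.
Checking each word:
  'red' -> no
  'fed' -> no
  'dig' -> no
  'sun' -> no
  'fog' -> no
  'bat' -> no
  'bin' -> no
  'bag' -> no
Matches: []
Count: 0

0


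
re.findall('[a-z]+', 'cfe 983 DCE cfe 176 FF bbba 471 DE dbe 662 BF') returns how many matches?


Pattern '[a-z]+' finds one or more lowercase letters.
Text: 'cfe 983 DCE cfe 176 FF bbba 471 DE dbe 662 BF'
Scanning for matches:
  Match 1: 'cfe'
  Match 2: 'cfe'
  Match 3: 'bbba'
  Match 4: 'dbe'
Total matches: 4

4


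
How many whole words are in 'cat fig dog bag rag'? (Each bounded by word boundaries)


Word boundaries (\b) mark the start/end of each word.
Text: 'cat fig dog bag rag'
Splitting by whitespace:
  Word 1: 'cat'
  Word 2: 'fig'
  Word 3: 'dog'
  Word 4: 'bag'
  Word 5: 'rag'
Total whole words: 5

5


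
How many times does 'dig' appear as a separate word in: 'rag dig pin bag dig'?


Scanning each word for exact match 'dig':
  Word 1: 'rag' -> no
  Word 2: 'dig' -> MATCH
  Word 3: 'pin' -> no
  Word 4: 'bag' -> no
  Word 5: 'dig' -> MATCH
Total matches: 2

2


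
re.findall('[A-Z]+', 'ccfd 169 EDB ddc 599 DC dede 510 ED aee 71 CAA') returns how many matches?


Pattern '[A-Z]+' finds one or more uppercase letters.
Text: 'ccfd 169 EDB ddc 599 DC dede 510 ED aee 71 CAA'
Scanning for matches:
  Match 1: 'EDB'
  Match 2: 'DC'
  Match 3: 'ED'
  Match 4: 'CAA'
Total matches: 4

4


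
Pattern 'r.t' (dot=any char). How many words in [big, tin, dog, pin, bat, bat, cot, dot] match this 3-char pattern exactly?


Pattern 'r.t' means: starts with 'r', any single char, ends with 't'.
Checking each word (must be exactly 3 chars):
  'big' (len=3): no
  'tin' (len=3): no
  'dog' (len=3): no
  'pin' (len=3): no
  'bat' (len=3): no
  'bat' (len=3): no
  'cot' (len=3): no
  'dot' (len=3): no
Matching words: []
Total: 0

0


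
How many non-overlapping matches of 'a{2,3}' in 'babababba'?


Pattern 'a{2,3}' matches between 2 and 3 consecutive a's (greedy).
String: 'babababba'
Finding runs of a's and applying greedy matching:
  Run at pos 1: 'a' (length 1)
  Run at pos 3: 'a' (length 1)
  Run at pos 5: 'a' (length 1)
  Run at pos 8: 'a' (length 1)
Matches: []
Count: 0

0


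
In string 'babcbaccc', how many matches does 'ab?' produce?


Pattern 'ab?' matches 'a' optionally followed by 'b'.
String: 'babcbaccc'
Scanning left to right for 'a' then checking next char:
  Match 1: 'ab' (a followed by b)
  Match 2: 'a' (a not followed by b)
Total matches: 2

2


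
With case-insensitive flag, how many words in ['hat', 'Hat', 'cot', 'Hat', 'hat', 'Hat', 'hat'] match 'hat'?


Case-insensitive matching: compare each word's lowercase form to 'hat'.
  'hat' -> lower='hat' -> MATCH
  'Hat' -> lower='hat' -> MATCH
  'cot' -> lower='cot' -> no
  'Hat' -> lower='hat' -> MATCH
  'hat' -> lower='hat' -> MATCH
  'Hat' -> lower='hat' -> MATCH
  'hat' -> lower='hat' -> MATCH
Matches: ['hat', 'Hat', 'Hat', 'hat', 'Hat', 'hat']
Count: 6

6


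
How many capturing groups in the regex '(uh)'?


To count capturing groups, count each '(' that starts a group.
Pattern: '(uh)'
Walking through the pattern:
  Position 0: '(' -> group #1
Total capturing groups: 1

1


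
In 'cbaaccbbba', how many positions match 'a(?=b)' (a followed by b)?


Lookahead 'a(?=b)' matches 'a' only when followed by 'b'.
String: 'cbaaccbbba'
Checking each position where char is 'a':
  pos 2: 'a' -> no (next='a')
  pos 3: 'a' -> no (next='c')
Matching positions: []
Count: 0

0


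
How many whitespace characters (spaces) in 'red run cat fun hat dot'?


\s matches whitespace characters (spaces, tabs, etc.).
Text: 'red run cat fun hat dot'
This text has 6 words separated by spaces.
Number of spaces = number of words - 1 = 6 - 1 = 5

5


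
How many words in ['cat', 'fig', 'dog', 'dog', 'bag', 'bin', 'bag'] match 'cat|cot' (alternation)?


Alternation 'cat|cot' matches either 'cat' or 'cot'.
Checking each word:
  'cat' -> MATCH
  'fig' -> no
  'dog' -> no
  'dog' -> no
  'bag' -> no
  'bin' -> no
  'bag' -> no
Matches: ['cat']
Count: 1

1


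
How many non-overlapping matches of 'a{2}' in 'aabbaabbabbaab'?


Pattern 'a{2}' matches exactly 2 consecutive a's (greedy, non-overlapping).
String: 'aabbaabbabbaab'
Scanning for runs of a's:
  Run at pos 0: 'aa' (length 2) -> 1 match(es)
  Run at pos 4: 'aa' (length 2) -> 1 match(es)
  Run at pos 8: 'a' (length 1) -> 0 match(es)
  Run at pos 11: 'aa' (length 2) -> 1 match(es)
Matches found: ['aa', 'aa', 'aa']
Total: 3

3


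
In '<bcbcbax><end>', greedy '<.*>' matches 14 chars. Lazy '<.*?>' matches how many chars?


Greedy '<.*>' tries to match as MUCH as possible.
Lazy '<.*?>' tries to match as LITTLE as possible.

String: '<bcbcbax><end>'
Greedy '<.*>' starts at first '<' and extends to the LAST '>': '<bcbcbax><end>' (14 chars)
Lazy '<.*?>' starts at first '<' and stops at the FIRST '>': '<bcbcbax>' (9 chars)

9


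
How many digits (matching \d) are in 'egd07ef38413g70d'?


\d matches any digit 0-9.
Scanning 'egd07ef38413g70d':
  pos 3: '0' -> DIGIT
  pos 4: '7' -> DIGIT
  pos 7: '3' -> DIGIT
  pos 8: '8' -> DIGIT
  pos 9: '4' -> DIGIT
  pos 10: '1' -> DIGIT
  pos 11: '3' -> DIGIT
  pos 13: '7' -> DIGIT
  pos 14: '0' -> DIGIT
Digits found: ['0', '7', '3', '8', '4', '1', '3', '7', '0']
Total: 9

9


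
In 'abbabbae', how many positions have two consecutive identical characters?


Looking for consecutive identical characters in 'abbabbae':
  pos 0-1: 'a' vs 'b' -> different
  pos 1-2: 'b' vs 'b' -> MATCH ('bb')
  pos 2-3: 'b' vs 'a' -> different
  pos 3-4: 'a' vs 'b' -> different
  pos 4-5: 'b' vs 'b' -> MATCH ('bb')
  pos 5-6: 'b' vs 'a' -> different
  pos 6-7: 'a' vs 'e' -> different
Consecutive identical pairs: ['bb', 'bb']
Count: 2

2


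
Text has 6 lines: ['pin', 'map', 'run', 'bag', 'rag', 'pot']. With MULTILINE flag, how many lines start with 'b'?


With MULTILINE flag, ^ matches the start of each line.
Lines: ['pin', 'map', 'run', 'bag', 'rag', 'pot']
Checking which lines start with 'b':
  Line 1: 'pin' -> no
  Line 2: 'map' -> no
  Line 3: 'run' -> no
  Line 4: 'bag' -> MATCH
  Line 5: 'rag' -> no
  Line 6: 'pot' -> no
Matching lines: ['bag']
Count: 1

1
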